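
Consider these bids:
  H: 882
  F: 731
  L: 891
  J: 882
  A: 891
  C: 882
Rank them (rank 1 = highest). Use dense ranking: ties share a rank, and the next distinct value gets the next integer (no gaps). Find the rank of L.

1

Sorted (descending): 891, 891, 882, 882, 882, 731
The 2 values of 891 share dense rank 1.
The 3 values of 882 share dense rank 2.
Remaining distinct values take the next consecutive integers.
L has value 891 → rank 1.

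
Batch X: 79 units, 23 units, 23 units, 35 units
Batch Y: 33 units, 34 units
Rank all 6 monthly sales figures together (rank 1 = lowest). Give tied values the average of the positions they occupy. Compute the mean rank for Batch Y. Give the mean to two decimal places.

3.50

Sorted (ascending): 23, 23, 33, 34, 35, 79
The 2 values of 23 occupy positions 1–2 → average rank (1+2)/2 = 1.5.
Batch Y values → pooled ranks: 33→3, 34→4
Mean rank = (3 + 4) / 2 = 3.50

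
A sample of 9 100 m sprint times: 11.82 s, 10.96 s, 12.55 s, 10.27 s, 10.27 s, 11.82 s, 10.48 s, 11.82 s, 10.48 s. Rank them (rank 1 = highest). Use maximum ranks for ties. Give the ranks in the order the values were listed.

Sorted (descending): 12.55, 11.82, 11.82, 11.82, 10.96, 10.48, 10.48, 10.27, 10.27
The 3 values of 11.82 occupy positions 2–4 → each gets rank 4.
The 2 values of 10.48 occupy positions 6–7 → each gets rank 7.
The 2 values of 10.27 occupy positions 8–9 → each gets rank 9.

4, 5, 1, 9, 9, 4, 7, 4, 7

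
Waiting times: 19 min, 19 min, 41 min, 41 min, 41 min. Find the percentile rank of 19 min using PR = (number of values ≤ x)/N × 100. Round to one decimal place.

40.0

N = 5.
Strictly below 19: 0. Equal to 19: 2.
PR = 2/5 × 100 = 40.0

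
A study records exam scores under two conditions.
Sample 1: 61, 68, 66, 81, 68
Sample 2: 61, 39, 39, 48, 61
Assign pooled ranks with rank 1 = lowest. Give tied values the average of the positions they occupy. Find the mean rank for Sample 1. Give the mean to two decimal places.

7.80

Sorted (ascending): 39, 39, 48, 61, 61, 61, 66, 68, 68, 81
The 2 values of 39 occupy positions 1–2 → average rank (1+2)/2 = 1.5.
The 3 values of 61 occupy positions 4–6 → average rank 5.
The 2 values of 68 occupy positions 8–9 → average rank (8+9)/2 = 8.5.
Sample 1 values → pooled ranks: 61→5, 68→8.5, 66→7, 81→10, 68→8.5
Mean rank = (5 + 8.5 + 7 + 10 + 8.5) / 5 = 7.80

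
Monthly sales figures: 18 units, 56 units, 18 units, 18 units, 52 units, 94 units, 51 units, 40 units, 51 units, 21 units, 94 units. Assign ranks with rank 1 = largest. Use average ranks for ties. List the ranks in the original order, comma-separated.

10, 3, 10, 10, 4, 1.5, 5.5, 7, 5.5, 8, 1.5

Sorted (descending): 94, 94, 56, 52, 51, 51, 40, 21, 18, 18, 18
The 2 values of 94 occupy positions 1–2 → average rank (1+2)/2 = 1.5.
The 2 values of 51 occupy positions 5–6 → average rank (5+6)/2 = 5.5.
The 3 values of 18 occupy positions 9–11 → average rank 10.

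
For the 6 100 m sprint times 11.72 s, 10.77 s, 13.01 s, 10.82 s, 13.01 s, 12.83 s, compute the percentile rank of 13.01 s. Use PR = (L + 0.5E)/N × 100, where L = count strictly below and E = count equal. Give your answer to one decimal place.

N = 6.
Strictly below 13.01: 4. Equal to 13.01: 2.
PR = (4 + 0.5·2)/6 × 100 = 83.3

83.3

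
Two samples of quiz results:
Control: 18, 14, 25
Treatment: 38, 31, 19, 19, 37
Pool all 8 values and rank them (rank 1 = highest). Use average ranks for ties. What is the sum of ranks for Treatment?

17

Sorted (descending): 38, 37, 31, 25, 19, 19, 18, 14
The 2 values of 19 occupy positions 5–6 → average rank (5+6)/2 = 5.5.
Treatment values → pooled ranks: 38→1, 31→3, 19→5.5, 19→5.5, 37→2
Rank sum = 1 + 3 + 5.5 + 5.5 + 2 = 17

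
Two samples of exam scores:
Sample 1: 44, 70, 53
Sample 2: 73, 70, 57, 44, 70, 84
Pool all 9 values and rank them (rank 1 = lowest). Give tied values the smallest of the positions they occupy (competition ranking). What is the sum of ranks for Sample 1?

9

Sorted (ascending): 44, 44, 53, 57, 70, 70, 70, 73, 84
The 2 values of 44 occupy positions 1–2 → each gets rank 1.
The 3 values of 70 occupy positions 5–7 → each gets rank 5.
Sample 1 values → pooled ranks: 44→1, 70→5, 53→3
Rank sum = 1 + 5 + 3 = 9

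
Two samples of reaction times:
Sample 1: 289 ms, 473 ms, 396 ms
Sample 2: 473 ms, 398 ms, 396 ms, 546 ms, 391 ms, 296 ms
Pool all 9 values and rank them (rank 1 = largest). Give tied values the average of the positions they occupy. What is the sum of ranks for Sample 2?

28

Sorted (descending): 546, 473, 473, 398, 396, 396, 391, 296, 289
The 2 values of 473 occupy positions 2–3 → average rank (2+3)/2 = 2.5.
The 2 values of 396 occupy positions 5–6 → average rank (5+6)/2 = 5.5.
Sample 2 values → pooled ranks: 473→2.5, 398→4, 396→5.5, 546→1, 391→7, 296→8
Rank sum = 2.5 + 4 + 5.5 + 1 + 7 + 8 = 28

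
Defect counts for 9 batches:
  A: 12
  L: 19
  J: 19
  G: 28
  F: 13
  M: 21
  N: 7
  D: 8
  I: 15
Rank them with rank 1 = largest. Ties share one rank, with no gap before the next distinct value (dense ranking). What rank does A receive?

6

Sorted (descending): 28, 21, 19, 19, 15, 13, 12, 8, 7
The 2 values of 19 share dense rank 3.
Remaining distinct values take the next consecutive integers.
A has value 12 → rank 6.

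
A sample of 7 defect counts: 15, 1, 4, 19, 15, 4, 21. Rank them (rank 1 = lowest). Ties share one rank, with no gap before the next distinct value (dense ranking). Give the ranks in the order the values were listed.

Sorted (ascending): 1, 4, 4, 15, 15, 19, 21
The 2 values of 4 share dense rank 2.
The 2 values of 15 share dense rank 3.
Remaining distinct values take the next consecutive integers.

3, 1, 2, 4, 3, 2, 5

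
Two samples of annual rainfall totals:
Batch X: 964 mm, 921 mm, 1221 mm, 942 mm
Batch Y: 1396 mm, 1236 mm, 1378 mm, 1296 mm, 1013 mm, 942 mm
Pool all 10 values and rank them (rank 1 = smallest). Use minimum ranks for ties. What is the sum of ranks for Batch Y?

Sorted (ascending): 921, 942, 942, 964, 1013, 1221, 1236, 1296, 1378, 1396
The 2 values of 942 occupy positions 2–3 → each gets rank 2.
Batch Y values → pooled ranks: 1396→10, 1236→7, 1378→9, 1296→8, 1013→5, 942→2
Rank sum = 10 + 7 + 9 + 8 + 5 + 2 = 41

41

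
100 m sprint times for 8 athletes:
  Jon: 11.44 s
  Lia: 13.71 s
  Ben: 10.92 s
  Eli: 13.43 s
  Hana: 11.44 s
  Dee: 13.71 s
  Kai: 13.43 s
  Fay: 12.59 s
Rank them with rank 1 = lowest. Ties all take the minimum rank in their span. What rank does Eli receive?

5

Sorted (ascending): 10.92, 11.44, 11.44, 12.59, 13.43, 13.43, 13.71, 13.71
The 2 values of 11.44 occupy positions 2–3 → each gets rank 2.
The 2 values of 13.43 occupy positions 5–6 → each gets rank 5.
The 2 values of 13.71 occupy positions 7–8 → each gets rank 7.
Eli has value 13.43 s → rank 5.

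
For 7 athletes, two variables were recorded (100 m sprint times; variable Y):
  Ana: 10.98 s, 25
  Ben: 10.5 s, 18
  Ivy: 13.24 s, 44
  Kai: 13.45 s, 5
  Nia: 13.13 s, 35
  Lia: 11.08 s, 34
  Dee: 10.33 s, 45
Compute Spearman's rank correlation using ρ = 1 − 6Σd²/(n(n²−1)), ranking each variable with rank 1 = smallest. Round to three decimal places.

-0.286

Ranks of variable 1: 3, 2, 6, 7, 5, 4, 1
Ranks of variable 2: 3, 2, 6, 1, 5, 4, 7
d = r₁ − r₂: 0, 0, 0, 6, 0, 0, -6
d²: 0, 0, 0, 36, 0, 0, 36; Σd² = 72
ρ = 1 − 6·72/(7·48) = 1 − 432/336 = -0.286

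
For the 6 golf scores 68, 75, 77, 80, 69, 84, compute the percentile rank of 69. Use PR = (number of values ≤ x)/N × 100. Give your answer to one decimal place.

N = 6.
Strictly below 69: 1. Equal to 69: 1.
PR = 2/6 × 100 = 33.3

33.3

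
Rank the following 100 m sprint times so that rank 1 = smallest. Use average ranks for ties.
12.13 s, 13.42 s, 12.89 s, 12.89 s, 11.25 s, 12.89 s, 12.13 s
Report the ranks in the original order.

Sorted (ascending): 11.25, 12.13, 12.13, 12.89, 12.89, 12.89, 13.42
The 2 values of 12.13 occupy positions 2–3 → average rank (2+3)/2 = 2.5.
The 3 values of 12.89 occupy positions 4–6 → average rank 5.

2.5, 7, 5, 5, 1, 5, 2.5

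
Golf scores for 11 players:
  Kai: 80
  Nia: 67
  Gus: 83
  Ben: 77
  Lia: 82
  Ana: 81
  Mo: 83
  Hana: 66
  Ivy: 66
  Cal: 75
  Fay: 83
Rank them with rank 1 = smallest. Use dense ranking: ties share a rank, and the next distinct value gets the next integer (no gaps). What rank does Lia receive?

7

Sorted (ascending): 66, 66, 67, 75, 77, 80, 81, 82, 83, 83, 83
The 2 values of 66 share dense rank 1.
The 3 values of 83 share dense rank 8.
Remaining distinct values take the next consecutive integers.
Lia has value 82 → rank 7.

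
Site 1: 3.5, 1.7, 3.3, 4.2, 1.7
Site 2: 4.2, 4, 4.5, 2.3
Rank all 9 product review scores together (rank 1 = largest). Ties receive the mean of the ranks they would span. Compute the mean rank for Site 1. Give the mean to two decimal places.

6.10

Sorted (descending): 4.5, 4.2, 4.2, 4, 3.5, 3.3, 2.3, 1.7, 1.7
The 2 values of 4.2 occupy positions 2–3 → average rank (2+3)/2 = 2.5.
The 2 values of 1.7 occupy positions 8–9 → average rank (8+9)/2 = 8.5.
Site 1 values → pooled ranks: 3.5→5, 1.7→8.5, 3.3→6, 4.2→2.5, 1.7→8.5
Mean rank = (5 + 8.5 + 6 + 2.5 + 8.5) / 5 = 6.10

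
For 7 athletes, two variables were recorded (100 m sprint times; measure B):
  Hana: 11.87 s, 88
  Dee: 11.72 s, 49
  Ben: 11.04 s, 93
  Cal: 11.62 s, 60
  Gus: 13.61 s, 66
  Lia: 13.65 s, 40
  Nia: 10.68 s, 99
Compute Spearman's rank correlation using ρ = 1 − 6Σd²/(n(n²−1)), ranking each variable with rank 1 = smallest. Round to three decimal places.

Ranks of variable 1: 5, 4, 2, 3, 6, 7, 1
Ranks of variable 2: 5, 2, 6, 3, 4, 1, 7
d = r₁ − r₂: 0, 2, -4, 0, 2, 6, -6
d²: 0, 4, 16, 0, 4, 36, 36; Σd² = 96
ρ = 1 − 6·96/(7·48) = 1 − 576/336 = -0.714

-0.714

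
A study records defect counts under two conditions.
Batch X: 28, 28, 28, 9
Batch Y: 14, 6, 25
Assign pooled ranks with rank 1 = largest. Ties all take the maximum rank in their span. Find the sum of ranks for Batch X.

Sorted (descending): 28, 28, 28, 25, 14, 9, 6
The 3 values of 28 occupy positions 1–3 → each gets rank 3.
Batch X values → pooled ranks: 28→3, 28→3, 28→3, 9→6
Rank sum = 3 + 3 + 3 + 6 = 15

15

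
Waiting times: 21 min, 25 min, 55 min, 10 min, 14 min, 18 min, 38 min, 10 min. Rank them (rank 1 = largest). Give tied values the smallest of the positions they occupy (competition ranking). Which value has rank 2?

Sorted (descending): 55, 38, 25, 21, 18, 14, 10, 10
The 2 values of 10 occupy positions 7–8 → each gets rank 7.
Rank 2 → value 38.

38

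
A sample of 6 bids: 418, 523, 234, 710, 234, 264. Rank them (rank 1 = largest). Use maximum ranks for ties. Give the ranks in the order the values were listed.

Sorted (descending): 710, 523, 418, 264, 234, 234
The 2 values of 234 occupy positions 5–6 → each gets rank 6.

3, 2, 6, 1, 6, 4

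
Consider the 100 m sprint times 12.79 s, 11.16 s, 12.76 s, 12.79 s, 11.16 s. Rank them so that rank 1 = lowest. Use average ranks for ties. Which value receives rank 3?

Sorted (ascending): 11.16, 11.16, 12.76, 12.79, 12.79
The 2 values of 11.16 occupy positions 1–2 → average rank (1+2)/2 = 1.5.
The 2 values of 12.79 occupy positions 4–5 → average rank (4+5)/2 = 4.5.
Rank 3 → value 12.76.

12.76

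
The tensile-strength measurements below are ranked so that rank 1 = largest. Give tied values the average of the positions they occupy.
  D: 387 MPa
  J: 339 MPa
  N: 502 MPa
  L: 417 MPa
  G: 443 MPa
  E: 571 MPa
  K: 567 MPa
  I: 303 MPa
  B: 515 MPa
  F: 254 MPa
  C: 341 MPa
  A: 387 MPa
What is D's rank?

7.5

Sorted (descending): 571, 567, 515, 502, 443, 417, 387, 387, 341, 339, 303, 254
The 2 values of 387 occupy positions 7–8 → average rank (7+8)/2 = 7.5.
D has value 387 MPa → rank 7.5.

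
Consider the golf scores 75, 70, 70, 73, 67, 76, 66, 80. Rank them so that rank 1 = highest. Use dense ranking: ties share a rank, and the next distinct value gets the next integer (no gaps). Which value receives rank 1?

Sorted (descending): 80, 76, 75, 73, 70, 70, 67, 66
The 2 values of 70 share dense rank 5.
Remaining distinct values take the next consecutive integers.
Rank 1 → value 80.

80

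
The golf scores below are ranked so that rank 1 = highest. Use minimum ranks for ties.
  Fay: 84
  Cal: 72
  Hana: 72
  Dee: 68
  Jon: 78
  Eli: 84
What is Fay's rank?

1

Sorted (descending): 84, 84, 78, 72, 72, 68
The 2 values of 84 occupy positions 1–2 → each gets rank 1.
The 2 values of 72 occupy positions 4–5 → each gets rank 4.
Fay has value 84 → rank 1.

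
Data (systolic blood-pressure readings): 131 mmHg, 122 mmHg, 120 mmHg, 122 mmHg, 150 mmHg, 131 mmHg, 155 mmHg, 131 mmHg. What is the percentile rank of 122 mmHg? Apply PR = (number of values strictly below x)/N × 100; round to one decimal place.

N = 8.
Strictly below 122: 1. Equal to 122: 2.
PR = 1/8 × 100 = 12.5

12.5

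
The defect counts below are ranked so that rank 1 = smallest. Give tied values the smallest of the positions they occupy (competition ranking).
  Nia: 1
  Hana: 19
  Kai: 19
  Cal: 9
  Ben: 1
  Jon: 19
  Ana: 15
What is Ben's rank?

1

Sorted (ascending): 1, 1, 9, 15, 19, 19, 19
The 2 values of 1 occupy positions 1–2 → each gets rank 1.
The 3 values of 19 occupy positions 5–7 → each gets rank 5.
Ben has value 1 → rank 1.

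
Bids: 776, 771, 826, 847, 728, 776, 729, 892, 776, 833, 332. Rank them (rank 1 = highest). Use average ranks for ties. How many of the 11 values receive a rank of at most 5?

4

Sorted (descending): 892, 847, 833, 826, 776, 776, 776, 771, 729, 728, 332
The 3 values of 776 occupy positions 5–7 → average rank 6.
Ranks ≤ 5: {1, 2, 3, 4} → 4 values.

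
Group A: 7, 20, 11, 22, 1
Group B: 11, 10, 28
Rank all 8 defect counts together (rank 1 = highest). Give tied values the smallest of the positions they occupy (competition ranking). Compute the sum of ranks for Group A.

Sorted (descending): 28, 22, 20, 11, 11, 10, 7, 1
The 2 values of 11 occupy positions 4–5 → each gets rank 4.
Group A values → pooled ranks: 7→7, 20→3, 11→4, 22→2, 1→8
Rank sum = 7 + 3 + 4 + 2 + 8 = 24

24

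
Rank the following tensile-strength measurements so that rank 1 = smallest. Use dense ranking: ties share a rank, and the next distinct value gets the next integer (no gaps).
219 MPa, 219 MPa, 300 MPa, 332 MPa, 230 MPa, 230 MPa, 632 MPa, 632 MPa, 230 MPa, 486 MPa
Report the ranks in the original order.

Sorted (ascending): 219, 219, 230, 230, 230, 300, 332, 486, 632, 632
The 2 values of 219 share dense rank 1.
The 3 values of 230 share dense rank 2.
The 2 values of 632 share dense rank 6.
Remaining distinct values take the next consecutive integers.

1, 1, 3, 4, 2, 2, 6, 6, 2, 5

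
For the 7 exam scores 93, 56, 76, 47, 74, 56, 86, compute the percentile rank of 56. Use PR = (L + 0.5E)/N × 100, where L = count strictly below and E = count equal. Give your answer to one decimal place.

28.6

N = 7.
Strictly below 56: 1. Equal to 56: 2.
PR = (1 + 0.5·2)/7 × 100 = 28.6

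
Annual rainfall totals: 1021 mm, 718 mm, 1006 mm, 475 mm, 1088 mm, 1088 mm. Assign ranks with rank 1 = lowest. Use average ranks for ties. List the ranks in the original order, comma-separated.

4, 2, 3, 1, 5.5, 5.5

Sorted (ascending): 475, 718, 1006, 1021, 1088, 1088
The 2 values of 1088 occupy positions 5–6 → average rank (5+6)/2 = 5.5.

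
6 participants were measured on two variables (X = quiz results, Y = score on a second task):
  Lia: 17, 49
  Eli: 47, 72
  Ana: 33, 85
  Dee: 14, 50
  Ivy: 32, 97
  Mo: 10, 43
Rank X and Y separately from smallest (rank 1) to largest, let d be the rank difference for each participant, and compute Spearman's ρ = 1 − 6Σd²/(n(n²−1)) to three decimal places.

0.714

Ranks of variable 1: 3, 6, 5, 2, 4, 1
Ranks of variable 2: 2, 4, 5, 3, 6, 1
d = r₁ − r₂: 1, 2, 0, -1, -2, 0
d²: 1, 4, 0, 1, 4, 0; Σd² = 10
ρ = 1 − 6·10/(6·35) = 1 − 60/210 = 0.714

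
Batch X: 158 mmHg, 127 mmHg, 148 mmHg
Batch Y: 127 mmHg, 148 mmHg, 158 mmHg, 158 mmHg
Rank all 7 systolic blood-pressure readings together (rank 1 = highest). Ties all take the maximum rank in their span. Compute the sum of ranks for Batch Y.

18

Sorted (descending): 158, 158, 158, 148, 148, 127, 127
The 3 values of 158 occupy positions 1–3 → each gets rank 3.
The 2 values of 148 occupy positions 4–5 → each gets rank 5.
The 2 values of 127 occupy positions 6–7 → each gets rank 7.
Batch Y values → pooled ranks: 127→7, 148→5, 158→3, 158→3
Rank sum = 7 + 5 + 3 + 3 = 18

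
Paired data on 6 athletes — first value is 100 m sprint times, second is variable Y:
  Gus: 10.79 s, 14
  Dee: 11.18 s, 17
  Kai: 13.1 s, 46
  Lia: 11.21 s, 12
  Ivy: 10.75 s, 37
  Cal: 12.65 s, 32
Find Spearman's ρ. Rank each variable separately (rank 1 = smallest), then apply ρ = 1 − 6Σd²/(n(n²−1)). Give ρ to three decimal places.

Ranks of variable 1: 2, 3, 6, 4, 1, 5
Ranks of variable 2: 2, 3, 6, 1, 5, 4
d = r₁ − r₂: 0, 0, 0, 3, -4, 1
d²: 0, 0, 0, 9, 16, 1; Σd² = 26
ρ = 1 − 6·26/(6·35) = 1 − 156/210 = 0.257

0.257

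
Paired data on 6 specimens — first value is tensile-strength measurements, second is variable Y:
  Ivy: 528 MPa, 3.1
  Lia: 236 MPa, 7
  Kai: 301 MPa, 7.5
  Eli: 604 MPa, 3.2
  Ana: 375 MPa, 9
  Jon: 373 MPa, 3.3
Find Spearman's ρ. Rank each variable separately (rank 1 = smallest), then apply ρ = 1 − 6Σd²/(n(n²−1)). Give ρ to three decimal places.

-0.543

Ranks of variable 1: 5, 1, 2, 6, 4, 3
Ranks of variable 2: 1, 4, 5, 2, 6, 3
d = r₁ − r₂: 4, -3, -3, 4, -2, 0
d²: 16, 9, 9, 16, 4, 0; Σd² = 54
ρ = 1 − 6·54/(6·35) = 1 − 324/210 = -0.543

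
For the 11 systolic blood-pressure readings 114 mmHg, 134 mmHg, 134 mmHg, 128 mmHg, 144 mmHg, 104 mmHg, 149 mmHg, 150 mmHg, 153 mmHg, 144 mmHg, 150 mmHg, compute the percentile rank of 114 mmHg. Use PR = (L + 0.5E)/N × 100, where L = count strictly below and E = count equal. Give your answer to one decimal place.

13.6

N = 11.
Strictly below 114: 1. Equal to 114: 1.
PR = (1 + 0.5·1)/11 × 100 = 13.6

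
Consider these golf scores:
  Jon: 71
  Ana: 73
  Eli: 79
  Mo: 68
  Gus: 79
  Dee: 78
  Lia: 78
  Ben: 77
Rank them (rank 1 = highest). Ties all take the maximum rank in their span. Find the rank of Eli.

2

Sorted (descending): 79, 79, 78, 78, 77, 73, 71, 68
The 2 values of 79 occupy positions 1–2 → each gets rank 2.
The 2 values of 78 occupy positions 3–4 → each gets rank 4.
Eli has value 79 → rank 2.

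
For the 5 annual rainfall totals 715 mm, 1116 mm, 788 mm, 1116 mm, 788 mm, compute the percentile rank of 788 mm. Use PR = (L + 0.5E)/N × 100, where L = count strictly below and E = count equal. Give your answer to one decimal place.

N = 5.
Strictly below 788: 1. Equal to 788: 2.
PR = (1 + 0.5·2)/5 × 100 = 40.0

40.0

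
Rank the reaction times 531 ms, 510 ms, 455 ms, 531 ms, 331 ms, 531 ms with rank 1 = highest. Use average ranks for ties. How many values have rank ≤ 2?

3

Sorted (descending): 531, 531, 531, 510, 455, 331
The 3 values of 531 occupy positions 1–3 → average rank 2.
Ranks ≤ 2: {2, 2, 2} → 3 values.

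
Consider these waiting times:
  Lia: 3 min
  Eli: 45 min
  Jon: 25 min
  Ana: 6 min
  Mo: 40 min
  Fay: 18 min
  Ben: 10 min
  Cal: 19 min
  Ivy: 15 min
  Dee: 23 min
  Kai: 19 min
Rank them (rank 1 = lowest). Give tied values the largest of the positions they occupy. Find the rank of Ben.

3

Sorted (ascending): 3, 6, 10, 15, 18, 19, 19, 23, 25, 40, 45
The 2 values of 19 occupy positions 6–7 → each gets rank 7.
Ben has value 10 min → rank 3.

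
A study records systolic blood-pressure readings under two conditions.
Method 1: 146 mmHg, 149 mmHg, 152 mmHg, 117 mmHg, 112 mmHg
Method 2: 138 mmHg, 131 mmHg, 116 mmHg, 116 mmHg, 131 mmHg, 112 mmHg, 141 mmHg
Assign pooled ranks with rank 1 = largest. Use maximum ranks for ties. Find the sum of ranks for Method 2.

Sorted (descending): 152, 149, 146, 141, 138, 131, 131, 117, 116, 116, 112, 112
The 2 values of 131 occupy positions 6–7 → each gets rank 7.
The 2 values of 116 occupy positions 9–10 → each gets rank 10.
The 2 values of 112 occupy positions 11–12 → each gets rank 12.
Method 2 values → pooled ranks: 138→5, 131→7, 116→10, 116→10, 131→7, 112→12, 141→4
Rank sum = 5 + 7 + 10 + 10 + 7 + 12 + 4 = 55

55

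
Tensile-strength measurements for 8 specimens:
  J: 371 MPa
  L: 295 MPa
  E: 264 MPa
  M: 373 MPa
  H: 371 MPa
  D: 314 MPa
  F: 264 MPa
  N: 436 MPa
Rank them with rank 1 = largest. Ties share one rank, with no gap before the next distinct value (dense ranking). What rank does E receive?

Sorted (descending): 436, 373, 371, 371, 314, 295, 264, 264
The 2 values of 371 share dense rank 3.
The 2 values of 264 share dense rank 6.
Remaining distinct values take the next consecutive integers.
E has value 264 MPa → rank 6.

6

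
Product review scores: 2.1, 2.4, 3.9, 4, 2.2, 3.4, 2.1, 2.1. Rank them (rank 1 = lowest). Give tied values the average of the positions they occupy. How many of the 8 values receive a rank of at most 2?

Sorted (ascending): 2.1, 2.1, 2.1, 2.2, 2.4, 3.4, 3.9, 4
The 3 values of 2.1 occupy positions 1–3 → average rank 2.
Ranks ≤ 2: {2, 2, 2} → 3 values.

3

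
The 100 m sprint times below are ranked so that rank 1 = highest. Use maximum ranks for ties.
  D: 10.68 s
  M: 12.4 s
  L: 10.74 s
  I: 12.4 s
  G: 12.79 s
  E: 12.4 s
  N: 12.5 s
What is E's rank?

Sorted (descending): 12.79, 12.5, 12.4, 12.4, 12.4, 10.74, 10.68
The 3 values of 12.4 occupy positions 3–5 → each gets rank 5.
E has value 12.4 s → rank 5.

5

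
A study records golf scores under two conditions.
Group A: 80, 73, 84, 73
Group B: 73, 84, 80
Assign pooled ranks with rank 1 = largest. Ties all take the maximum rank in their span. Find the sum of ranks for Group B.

Sorted (descending): 84, 84, 80, 80, 73, 73, 73
The 2 values of 84 occupy positions 1–2 → each gets rank 2.
The 2 values of 80 occupy positions 3–4 → each gets rank 4.
The 3 values of 73 occupy positions 5–7 → each gets rank 7.
Group B values → pooled ranks: 73→7, 84→2, 80→4
Rank sum = 7 + 2 + 4 = 13

13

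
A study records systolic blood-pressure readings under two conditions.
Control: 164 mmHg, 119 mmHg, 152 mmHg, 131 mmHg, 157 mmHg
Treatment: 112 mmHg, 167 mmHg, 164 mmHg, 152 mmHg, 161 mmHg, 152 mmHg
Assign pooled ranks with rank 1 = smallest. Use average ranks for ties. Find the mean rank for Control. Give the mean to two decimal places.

Sorted (ascending): 112, 119, 131, 152, 152, 152, 157, 161, 164, 164, 167
The 3 values of 152 occupy positions 4–6 → average rank 5.
The 2 values of 164 occupy positions 9–10 → average rank (9+10)/2 = 9.5.
Control values → pooled ranks: 164→9.5, 119→2, 152→5, 131→3, 157→7
Mean rank = (9.5 + 2 + 5 + 3 + 7) / 5 = 5.30

5.30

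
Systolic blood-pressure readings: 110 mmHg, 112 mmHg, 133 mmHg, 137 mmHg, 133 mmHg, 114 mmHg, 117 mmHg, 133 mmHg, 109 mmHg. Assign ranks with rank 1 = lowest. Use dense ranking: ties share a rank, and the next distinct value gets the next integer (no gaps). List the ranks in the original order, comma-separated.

Sorted (ascending): 109, 110, 112, 114, 117, 133, 133, 133, 137
The 3 values of 133 share dense rank 6.
Remaining distinct values take the next consecutive integers.

2, 3, 6, 7, 6, 4, 5, 6, 1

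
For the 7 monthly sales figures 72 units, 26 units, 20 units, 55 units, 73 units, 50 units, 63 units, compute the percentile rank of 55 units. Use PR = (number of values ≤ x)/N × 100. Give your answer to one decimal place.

N = 7.
Strictly below 55: 3. Equal to 55: 1.
PR = 4/7 × 100 = 57.1

57.1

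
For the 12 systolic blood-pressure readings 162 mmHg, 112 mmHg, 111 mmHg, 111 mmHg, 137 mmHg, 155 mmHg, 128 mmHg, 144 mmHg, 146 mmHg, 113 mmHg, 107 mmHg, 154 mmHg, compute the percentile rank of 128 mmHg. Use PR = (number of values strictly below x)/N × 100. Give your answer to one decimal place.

41.7

N = 12.
Strictly below 128: 5. Equal to 128: 1.
PR = 5/12 × 100 = 41.7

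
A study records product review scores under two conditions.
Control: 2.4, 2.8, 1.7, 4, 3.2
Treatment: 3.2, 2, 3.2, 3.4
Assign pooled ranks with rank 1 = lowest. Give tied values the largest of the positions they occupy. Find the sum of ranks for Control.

Sorted (ascending): 1.7, 2, 2.4, 2.8, 3.2, 3.2, 3.2, 3.4, 4
The 3 values of 3.2 occupy positions 5–7 → each gets rank 7.
Control values → pooled ranks: 2.4→3, 2.8→4, 1.7→1, 4→9, 3.2→7
Rank sum = 3 + 4 + 1 + 9 + 7 = 24

24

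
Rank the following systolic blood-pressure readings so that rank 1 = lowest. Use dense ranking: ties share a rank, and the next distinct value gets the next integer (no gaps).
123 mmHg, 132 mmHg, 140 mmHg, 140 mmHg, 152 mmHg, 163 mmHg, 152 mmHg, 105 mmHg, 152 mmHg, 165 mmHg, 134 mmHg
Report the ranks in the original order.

Sorted (ascending): 105, 123, 132, 134, 140, 140, 152, 152, 152, 163, 165
The 2 values of 140 share dense rank 5.
The 3 values of 152 share dense rank 6.
Remaining distinct values take the next consecutive integers.

2, 3, 5, 5, 6, 7, 6, 1, 6, 8, 4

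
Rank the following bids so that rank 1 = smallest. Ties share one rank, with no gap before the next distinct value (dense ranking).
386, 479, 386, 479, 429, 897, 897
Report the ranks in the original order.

1, 3, 1, 3, 2, 4, 4

Sorted (ascending): 386, 386, 429, 479, 479, 897, 897
The 2 values of 386 share dense rank 1.
The 2 values of 479 share dense rank 3.
The 2 values of 897 share dense rank 4.
Remaining distinct values take the next consecutive integers.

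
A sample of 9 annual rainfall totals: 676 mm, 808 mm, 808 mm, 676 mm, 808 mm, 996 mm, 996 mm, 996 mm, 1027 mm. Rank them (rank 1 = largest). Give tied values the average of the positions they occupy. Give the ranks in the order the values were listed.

8.5, 6, 6, 8.5, 6, 3, 3, 3, 1

Sorted (descending): 1027, 996, 996, 996, 808, 808, 808, 676, 676
The 3 values of 996 occupy positions 2–4 → average rank 3.
The 3 values of 808 occupy positions 5–7 → average rank 6.
The 2 values of 676 occupy positions 8–9 → average rank (8+9)/2 = 8.5.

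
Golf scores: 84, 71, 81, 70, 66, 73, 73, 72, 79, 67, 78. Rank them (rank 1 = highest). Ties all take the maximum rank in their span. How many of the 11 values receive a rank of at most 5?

4

Sorted (descending): 84, 81, 79, 78, 73, 73, 72, 71, 70, 67, 66
The 2 values of 73 occupy positions 5–6 → each gets rank 6.
Ranks ≤ 5: {1, 2, 3, 4} → 4 values.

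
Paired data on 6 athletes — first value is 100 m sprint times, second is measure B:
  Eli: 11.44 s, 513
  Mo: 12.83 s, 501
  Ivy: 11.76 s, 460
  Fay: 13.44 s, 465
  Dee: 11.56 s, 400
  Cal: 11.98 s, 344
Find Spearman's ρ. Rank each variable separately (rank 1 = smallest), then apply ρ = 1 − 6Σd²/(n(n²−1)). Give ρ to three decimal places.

-0.086

Ranks of variable 1: 1, 5, 3, 6, 2, 4
Ranks of variable 2: 6, 5, 3, 4, 2, 1
d = r₁ − r₂: -5, 0, 0, 2, 0, 3
d²: 25, 0, 0, 4, 0, 9; Σd² = 38
ρ = 1 − 6·38/(6·35) = 1 − 228/210 = -0.086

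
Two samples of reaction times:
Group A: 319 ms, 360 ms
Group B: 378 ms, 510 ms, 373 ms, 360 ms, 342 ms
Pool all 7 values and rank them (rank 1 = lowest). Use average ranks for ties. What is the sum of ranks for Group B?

Sorted (ascending): 319, 342, 360, 360, 373, 378, 510
The 2 values of 360 occupy positions 3–4 → average rank (3+4)/2 = 3.5.
Group B values → pooled ranks: 378→6, 510→7, 373→5, 360→3.5, 342→2
Rank sum = 6 + 7 + 5 + 3.5 + 2 = 23.5

23.5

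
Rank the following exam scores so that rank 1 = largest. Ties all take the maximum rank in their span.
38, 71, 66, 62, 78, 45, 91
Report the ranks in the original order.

7, 3, 4, 5, 2, 6, 1

Sorted (descending): 91, 78, 71, 66, 62, 45, 38
No ties — each value takes its position as its rank.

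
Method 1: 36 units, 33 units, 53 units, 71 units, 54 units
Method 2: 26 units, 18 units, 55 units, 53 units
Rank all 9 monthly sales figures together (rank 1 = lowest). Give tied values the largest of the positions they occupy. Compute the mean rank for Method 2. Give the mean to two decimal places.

4.25

Sorted (ascending): 18, 26, 33, 36, 53, 53, 54, 55, 71
The 2 values of 53 occupy positions 5–6 → each gets rank 6.
Method 2 values → pooled ranks: 26→2, 18→1, 55→8, 53→6
Mean rank = (2 + 1 + 8 + 6) / 4 = 4.25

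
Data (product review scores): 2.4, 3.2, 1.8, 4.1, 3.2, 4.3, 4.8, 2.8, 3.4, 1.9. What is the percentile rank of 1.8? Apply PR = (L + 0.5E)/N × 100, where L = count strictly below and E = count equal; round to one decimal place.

N = 10.
Strictly below 1.8: 0. Equal to 1.8: 1.
PR = (0 + 0.5·1)/10 × 100 = 5.0

5.0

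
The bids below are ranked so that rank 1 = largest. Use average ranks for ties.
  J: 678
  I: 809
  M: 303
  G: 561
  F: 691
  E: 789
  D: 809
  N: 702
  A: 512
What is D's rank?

1.5

Sorted (descending): 809, 809, 789, 702, 691, 678, 561, 512, 303
The 2 values of 809 occupy positions 1–2 → average rank (1+2)/2 = 1.5.
D has value 809 → rank 1.5.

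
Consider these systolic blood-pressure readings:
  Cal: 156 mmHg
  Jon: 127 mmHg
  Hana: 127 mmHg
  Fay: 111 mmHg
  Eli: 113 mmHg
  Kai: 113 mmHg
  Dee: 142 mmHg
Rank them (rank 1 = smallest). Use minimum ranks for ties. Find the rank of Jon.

4

Sorted (ascending): 111, 113, 113, 127, 127, 142, 156
The 2 values of 113 occupy positions 2–3 → each gets rank 2.
The 2 values of 127 occupy positions 4–5 → each gets rank 4.
Jon has value 127 mmHg → rank 4.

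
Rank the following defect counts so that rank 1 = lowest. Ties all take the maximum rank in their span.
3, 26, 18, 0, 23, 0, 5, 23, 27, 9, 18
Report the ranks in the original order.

Sorted (ascending): 0, 0, 3, 5, 9, 18, 18, 23, 23, 26, 27
The 2 values of 0 occupy positions 1–2 → each gets rank 2.
The 2 values of 18 occupy positions 6–7 → each gets rank 7.
The 2 values of 23 occupy positions 8–9 → each gets rank 9.

3, 10, 7, 2, 9, 2, 4, 9, 11, 5, 7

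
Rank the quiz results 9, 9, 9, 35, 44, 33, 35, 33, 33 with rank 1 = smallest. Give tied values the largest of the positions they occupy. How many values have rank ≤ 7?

6

Sorted (ascending): 9, 9, 9, 33, 33, 33, 35, 35, 44
The 3 values of 9 occupy positions 1–3 → each gets rank 3.
The 3 values of 33 occupy positions 4–6 → each gets rank 6.
The 2 values of 35 occupy positions 7–8 → each gets rank 8.
Ranks ≤ 7: {3, 3, 3, 6, 6, 6} → 6 values.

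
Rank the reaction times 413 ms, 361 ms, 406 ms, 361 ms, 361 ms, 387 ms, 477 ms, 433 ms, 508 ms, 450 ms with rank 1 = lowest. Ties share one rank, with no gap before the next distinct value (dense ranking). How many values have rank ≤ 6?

8

Sorted (ascending): 361, 361, 361, 387, 406, 413, 433, 450, 477, 508
The 3 values of 361 share dense rank 1.
Remaining distinct values take the next consecutive integers.
Ranks ≤ 6: {1, 1, 1, 2, 3, 4, 5, 6} → 8 values.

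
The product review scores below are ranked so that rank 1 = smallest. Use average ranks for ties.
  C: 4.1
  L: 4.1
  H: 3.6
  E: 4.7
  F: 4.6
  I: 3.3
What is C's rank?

Sorted (ascending): 3.3, 3.6, 4.1, 4.1, 4.6, 4.7
The 2 values of 4.1 occupy positions 3–4 → average rank (3+4)/2 = 3.5.
C has value 4.1 → rank 3.5.

3.5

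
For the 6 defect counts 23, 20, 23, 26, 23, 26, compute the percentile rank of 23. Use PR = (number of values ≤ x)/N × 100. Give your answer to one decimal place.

66.7

N = 6.
Strictly below 23: 1. Equal to 23: 3.
PR = 4/6 × 100 = 66.7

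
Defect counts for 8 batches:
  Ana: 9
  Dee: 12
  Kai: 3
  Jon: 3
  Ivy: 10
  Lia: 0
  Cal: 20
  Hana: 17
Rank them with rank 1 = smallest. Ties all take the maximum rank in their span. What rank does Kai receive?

Sorted (ascending): 0, 3, 3, 9, 10, 12, 17, 20
The 2 values of 3 occupy positions 2–3 → each gets rank 3.
Kai has value 3 → rank 3.

3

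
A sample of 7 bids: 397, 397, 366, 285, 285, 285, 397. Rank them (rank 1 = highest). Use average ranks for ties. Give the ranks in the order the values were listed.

Sorted (descending): 397, 397, 397, 366, 285, 285, 285
The 3 values of 397 occupy positions 1–3 → average rank 2.
The 3 values of 285 occupy positions 5–7 → average rank 6.

2, 2, 4, 6, 6, 6, 2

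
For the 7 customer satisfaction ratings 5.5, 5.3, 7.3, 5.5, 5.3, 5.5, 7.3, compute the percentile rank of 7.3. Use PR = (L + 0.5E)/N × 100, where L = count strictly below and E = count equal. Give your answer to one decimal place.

85.7

N = 7.
Strictly below 7.3: 5. Equal to 7.3: 2.
PR = (5 + 0.5·2)/7 × 100 = 85.7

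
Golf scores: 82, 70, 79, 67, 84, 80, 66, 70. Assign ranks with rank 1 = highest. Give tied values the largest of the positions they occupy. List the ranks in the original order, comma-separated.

2, 6, 4, 7, 1, 3, 8, 6

Sorted (descending): 84, 82, 80, 79, 70, 70, 67, 66
The 2 values of 70 occupy positions 5–6 → each gets rank 6.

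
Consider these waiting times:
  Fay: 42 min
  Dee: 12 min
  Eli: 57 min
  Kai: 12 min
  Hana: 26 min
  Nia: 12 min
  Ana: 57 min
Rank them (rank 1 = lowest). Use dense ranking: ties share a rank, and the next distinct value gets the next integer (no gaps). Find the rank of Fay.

Sorted (ascending): 12, 12, 12, 26, 42, 57, 57
The 3 values of 12 share dense rank 1.
The 2 values of 57 share dense rank 4.
Remaining distinct values take the next consecutive integers.
Fay has value 42 min → rank 3.

3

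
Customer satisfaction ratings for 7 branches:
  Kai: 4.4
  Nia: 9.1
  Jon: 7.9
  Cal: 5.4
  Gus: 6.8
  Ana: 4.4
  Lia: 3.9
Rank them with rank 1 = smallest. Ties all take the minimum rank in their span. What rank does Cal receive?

Sorted (ascending): 3.9, 4.4, 4.4, 5.4, 6.8, 7.9, 9.1
The 2 values of 4.4 occupy positions 2–3 → each gets rank 2.
Cal has value 5.4 → rank 4.

4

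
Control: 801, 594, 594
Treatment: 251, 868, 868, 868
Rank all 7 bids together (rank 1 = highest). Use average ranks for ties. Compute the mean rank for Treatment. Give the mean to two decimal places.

3.25

Sorted (descending): 868, 868, 868, 801, 594, 594, 251
The 3 values of 868 occupy positions 1–3 → average rank 2.
The 2 values of 594 occupy positions 5–6 → average rank (5+6)/2 = 5.5.
Treatment values → pooled ranks: 251→7, 868→2, 868→2, 868→2
Mean rank = (7 + 2 + 2 + 2) / 4 = 3.25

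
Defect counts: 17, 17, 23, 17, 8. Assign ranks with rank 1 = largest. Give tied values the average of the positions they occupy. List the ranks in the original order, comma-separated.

Sorted (descending): 23, 17, 17, 17, 8
The 3 values of 17 occupy positions 2–4 → average rank 3.

3, 3, 1, 3, 5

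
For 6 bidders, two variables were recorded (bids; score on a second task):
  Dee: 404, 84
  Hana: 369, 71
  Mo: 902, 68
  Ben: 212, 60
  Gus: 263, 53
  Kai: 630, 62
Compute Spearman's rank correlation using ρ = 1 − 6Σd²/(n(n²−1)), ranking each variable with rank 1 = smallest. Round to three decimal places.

0.486

Ranks of variable 1: 4, 3, 6, 1, 2, 5
Ranks of variable 2: 6, 5, 4, 2, 1, 3
d = r₁ − r₂: -2, -2, 2, -1, 1, 2
d²: 4, 4, 4, 1, 1, 4; Σd² = 18
ρ = 1 − 6·18/(6·35) = 1 − 108/210 = 0.486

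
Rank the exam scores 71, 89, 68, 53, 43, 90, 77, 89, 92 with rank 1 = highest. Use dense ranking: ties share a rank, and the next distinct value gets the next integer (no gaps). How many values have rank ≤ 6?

Sorted (descending): 92, 90, 89, 89, 77, 71, 68, 53, 43
The 2 values of 89 share dense rank 3.
Remaining distinct values take the next consecutive integers.
Ranks ≤ 6: {1, 2, 3, 3, 4, 5, 6} → 7 values.

7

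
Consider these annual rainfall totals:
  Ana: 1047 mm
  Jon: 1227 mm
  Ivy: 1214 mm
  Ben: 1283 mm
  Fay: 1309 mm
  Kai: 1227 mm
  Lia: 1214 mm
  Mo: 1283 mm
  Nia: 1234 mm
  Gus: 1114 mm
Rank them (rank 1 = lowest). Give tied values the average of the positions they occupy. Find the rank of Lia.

3.5

Sorted (ascending): 1047, 1114, 1214, 1214, 1227, 1227, 1234, 1283, 1283, 1309
The 2 values of 1214 occupy positions 3–4 → average rank (3+4)/2 = 3.5.
The 2 values of 1227 occupy positions 5–6 → average rank (5+6)/2 = 5.5.
The 2 values of 1283 occupy positions 8–9 → average rank (8+9)/2 = 8.5.
Lia has value 1214 mm → rank 3.5.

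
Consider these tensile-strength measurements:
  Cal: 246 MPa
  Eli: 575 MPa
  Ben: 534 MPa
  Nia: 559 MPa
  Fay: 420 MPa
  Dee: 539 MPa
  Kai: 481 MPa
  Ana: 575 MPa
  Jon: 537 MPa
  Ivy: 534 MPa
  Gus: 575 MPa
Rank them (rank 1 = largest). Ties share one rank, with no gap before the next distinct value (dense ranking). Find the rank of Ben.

Sorted (descending): 575, 575, 575, 559, 539, 537, 534, 534, 481, 420, 246
The 3 values of 575 share dense rank 1.
The 2 values of 534 share dense rank 5.
Remaining distinct values take the next consecutive integers.
Ben has value 534 MPa → rank 5.

5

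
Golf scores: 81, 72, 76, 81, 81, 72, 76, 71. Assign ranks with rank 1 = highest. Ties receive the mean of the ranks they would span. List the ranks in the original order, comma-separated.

Sorted (descending): 81, 81, 81, 76, 76, 72, 72, 71
The 3 values of 81 occupy positions 1–3 → average rank 2.
The 2 values of 76 occupy positions 4–5 → average rank (4+5)/2 = 4.5.
The 2 values of 72 occupy positions 6–7 → average rank (6+7)/2 = 6.5.

2, 6.5, 4.5, 2, 2, 6.5, 4.5, 8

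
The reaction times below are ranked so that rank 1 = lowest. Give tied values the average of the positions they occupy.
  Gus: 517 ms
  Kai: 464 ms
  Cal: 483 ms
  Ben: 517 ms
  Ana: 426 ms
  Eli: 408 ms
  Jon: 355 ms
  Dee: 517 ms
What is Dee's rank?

Sorted (ascending): 355, 408, 426, 464, 483, 517, 517, 517
The 3 values of 517 occupy positions 6–8 → average rank 7.
Dee has value 517 ms → rank 7.

7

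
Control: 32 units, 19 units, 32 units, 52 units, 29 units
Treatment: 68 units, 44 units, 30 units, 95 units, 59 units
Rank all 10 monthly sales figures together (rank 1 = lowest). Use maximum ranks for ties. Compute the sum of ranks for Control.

Sorted (ascending): 19, 29, 30, 32, 32, 44, 52, 59, 68, 95
The 2 values of 32 occupy positions 4–5 → each gets rank 5.
Control values → pooled ranks: 32→5, 19→1, 32→5, 52→7, 29→2
Rank sum = 5 + 1 + 5 + 7 + 2 = 20

20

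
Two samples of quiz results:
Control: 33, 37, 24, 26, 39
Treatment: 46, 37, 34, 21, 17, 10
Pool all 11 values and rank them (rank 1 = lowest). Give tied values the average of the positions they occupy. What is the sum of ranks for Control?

Sorted (ascending): 10, 17, 21, 24, 26, 33, 34, 37, 37, 39, 46
The 2 values of 37 occupy positions 8–9 → average rank (8+9)/2 = 8.5.
Control values → pooled ranks: 33→6, 37→8.5, 24→4, 26→5, 39→10
Rank sum = 6 + 8.5 + 4 + 5 + 10 = 33.5

33.5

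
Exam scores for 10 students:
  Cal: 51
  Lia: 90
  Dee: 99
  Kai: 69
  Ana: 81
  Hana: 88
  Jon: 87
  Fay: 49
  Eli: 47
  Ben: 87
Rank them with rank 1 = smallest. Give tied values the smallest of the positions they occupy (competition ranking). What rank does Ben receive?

Sorted (ascending): 47, 49, 51, 69, 81, 87, 87, 88, 90, 99
The 2 values of 87 occupy positions 6–7 → each gets rank 6.
Ben has value 87 → rank 6.

6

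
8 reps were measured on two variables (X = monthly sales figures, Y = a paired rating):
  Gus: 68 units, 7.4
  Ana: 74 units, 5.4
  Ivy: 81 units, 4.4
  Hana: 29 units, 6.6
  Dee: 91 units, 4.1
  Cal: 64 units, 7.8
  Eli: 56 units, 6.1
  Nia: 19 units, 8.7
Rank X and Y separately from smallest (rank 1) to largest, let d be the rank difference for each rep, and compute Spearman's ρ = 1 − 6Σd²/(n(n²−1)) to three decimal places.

-0.810

Ranks of variable 1: 5, 6, 7, 2, 8, 4, 3, 1
Ranks of variable 2: 6, 3, 2, 5, 1, 7, 4, 8
d = r₁ − r₂: -1, 3, 5, -3, 7, -3, -1, -7
d²: 1, 9, 25, 9, 49, 9, 1, 49; Σd² = 152
ρ = 1 − 6·152/(8·63) = 1 − 912/504 = -0.810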